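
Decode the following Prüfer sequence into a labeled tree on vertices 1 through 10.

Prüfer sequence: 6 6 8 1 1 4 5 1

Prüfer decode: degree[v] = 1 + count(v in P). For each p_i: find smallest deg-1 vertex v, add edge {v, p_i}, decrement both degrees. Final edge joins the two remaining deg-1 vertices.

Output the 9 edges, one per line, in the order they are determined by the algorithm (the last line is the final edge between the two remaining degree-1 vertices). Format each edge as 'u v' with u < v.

Answer: 2 6
3 6
6 8
1 7
1 8
4 9
4 5
1 5
1 10

Derivation:
Initial degrees: {1:4, 2:1, 3:1, 4:2, 5:2, 6:3, 7:1, 8:2, 9:1, 10:1}
Step 1: smallest deg-1 vertex = 2, p_1 = 6. Add edge {2,6}. Now deg[2]=0, deg[6]=2.
Step 2: smallest deg-1 vertex = 3, p_2 = 6. Add edge {3,6}. Now deg[3]=0, deg[6]=1.
Step 3: smallest deg-1 vertex = 6, p_3 = 8. Add edge {6,8}. Now deg[6]=0, deg[8]=1.
Step 4: smallest deg-1 vertex = 7, p_4 = 1. Add edge {1,7}. Now deg[7]=0, deg[1]=3.
Step 5: smallest deg-1 vertex = 8, p_5 = 1. Add edge {1,8}. Now deg[8]=0, deg[1]=2.
Step 6: smallest deg-1 vertex = 9, p_6 = 4. Add edge {4,9}. Now deg[9]=0, deg[4]=1.
Step 7: smallest deg-1 vertex = 4, p_7 = 5. Add edge {4,5}. Now deg[4]=0, deg[5]=1.
Step 8: smallest deg-1 vertex = 5, p_8 = 1. Add edge {1,5}. Now deg[5]=0, deg[1]=1.
Final: two remaining deg-1 vertices are 1, 10. Add edge {1,10}.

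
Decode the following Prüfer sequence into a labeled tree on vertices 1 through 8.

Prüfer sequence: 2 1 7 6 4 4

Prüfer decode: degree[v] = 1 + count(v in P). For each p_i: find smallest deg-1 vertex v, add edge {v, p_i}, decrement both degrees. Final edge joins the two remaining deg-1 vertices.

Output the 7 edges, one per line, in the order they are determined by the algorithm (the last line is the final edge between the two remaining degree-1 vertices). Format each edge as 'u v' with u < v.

Initial degrees: {1:2, 2:2, 3:1, 4:3, 5:1, 6:2, 7:2, 8:1}
Step 1: smallest deg-1 vertex = 3, p_1 = 2. Add edge {2,3}. Now deg[3]=0, deg[2]=1.
Step 2: smallest deg-1 vertex = 2, p_2 = 1. Add edge {1,2}. Now deg[2]=0, deg[1]=1.
Step 3: smallest deg-1 vertex = 1, p_3 = 7. Add edge {1,7}. Now deg[1]=0, deg[7]=1.
Step 4: smallest deg-1 vertex = 5, p_4 = 6. Add edge {5,6}. Now deg[5]=0, deg[6]=1.
Step 5: smallest deg-1 vertex = 6, p_5 = 4. Add edge {4,6}. Now deg[6]=0, deg[4]=2.
Step 6: smallest deg-1 vertex = 7, p_6 = 4. Add edge {4,7}. Now deg[7]=0, deg[4]=1.
Final: two remaining deg-1 vertices are 4, 8. Add edge {4,8}.

Answer: 2 3
1 2
1 7
5 6
4 6
4 7
4 8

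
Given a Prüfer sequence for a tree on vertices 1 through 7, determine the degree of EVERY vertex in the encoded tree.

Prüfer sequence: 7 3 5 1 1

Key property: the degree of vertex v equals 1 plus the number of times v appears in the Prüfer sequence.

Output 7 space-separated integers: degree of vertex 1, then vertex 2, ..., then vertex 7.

p_1 = 7: count[7] becomes 1
p_2 = 3: count[3] becomes 1
p_3 = 5: count[5] becomes 1
p_4 = 1: count[1] becomes 1
p_5 = 1: count[1] becomes 2
Degrees (1 + count): deg[1]=1+2=3, deg[2]=1+0=1, deg[3]=1+1=2, deg[4]=1+0=1, deg[5]=1+1=2, deg[6]=1+0=1, deg[7]=1+1=2

Answer: 3 1 2 1 2 1 2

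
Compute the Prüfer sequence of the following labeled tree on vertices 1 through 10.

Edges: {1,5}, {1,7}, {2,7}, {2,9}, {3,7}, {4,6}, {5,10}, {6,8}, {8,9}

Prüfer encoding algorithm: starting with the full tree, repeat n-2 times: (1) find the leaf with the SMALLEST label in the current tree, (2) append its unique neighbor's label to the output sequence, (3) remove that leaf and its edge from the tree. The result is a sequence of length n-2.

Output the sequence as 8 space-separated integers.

Step 1: leaves = {3,4,10}. Remove smallest leaf 3, emit neighbor 7.
Step 2: leaves = {4,10}. Remove smallest leaf 4, emit neighbor 6.
Step 3: leaves = {6,10}. Remove smallest leaf 6, emit neighbor 8.
Step 4: leaves = {8,10}. Remove smallest leaf 8, emit neighbor 9.
Step 5: leaves = {9,10}. Remove smallest leaf 9, emit neighbor 2.
Step 6: leaves = {2,10}. Remove smallest leaf 2, emit neighbor 7.
Step 7: leaves = {7,10}. Remove smallest leaf 7, emit neighbor 1.
Step 8: leaves = {1,10}. Remove smallest leaf 1, emit neighbor 5.
Done: 2 vertices remain (5, 10). Sequence = [7 6 8 9 2 7 1 5]

Answer: 7 6 8 9 2 7 1 5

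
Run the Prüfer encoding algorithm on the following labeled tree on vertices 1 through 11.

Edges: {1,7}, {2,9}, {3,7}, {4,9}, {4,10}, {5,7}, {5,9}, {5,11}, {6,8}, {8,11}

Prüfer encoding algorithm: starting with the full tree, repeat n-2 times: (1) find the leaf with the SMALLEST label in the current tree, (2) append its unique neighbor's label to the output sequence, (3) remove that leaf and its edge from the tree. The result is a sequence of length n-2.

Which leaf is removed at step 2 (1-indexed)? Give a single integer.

Step 1: current leaves = {1,2,3,6,10}. Remove leaf 1 (neighbor: 7).
Step 2: current leaves = {2,3,6,10}. Remove leaf 2 (neighbor: 9).

Answer: 2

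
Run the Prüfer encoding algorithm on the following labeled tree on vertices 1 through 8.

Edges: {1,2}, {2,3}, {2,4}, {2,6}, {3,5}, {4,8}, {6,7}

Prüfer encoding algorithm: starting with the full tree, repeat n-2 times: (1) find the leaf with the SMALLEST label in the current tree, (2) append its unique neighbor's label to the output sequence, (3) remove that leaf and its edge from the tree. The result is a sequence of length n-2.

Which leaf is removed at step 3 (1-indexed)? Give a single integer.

Answer: 3

Derivation:
Step 1: current leaves = {1,5,7,8}. Remove leaf 1 (neighbor: 2).
Step 2: current leaves = {5,7,8}. Remove leaf 5 (neighbor: 3).
Step 3: current leaves = {3,7,8}. Remove leaf 3 (neighbor: 2).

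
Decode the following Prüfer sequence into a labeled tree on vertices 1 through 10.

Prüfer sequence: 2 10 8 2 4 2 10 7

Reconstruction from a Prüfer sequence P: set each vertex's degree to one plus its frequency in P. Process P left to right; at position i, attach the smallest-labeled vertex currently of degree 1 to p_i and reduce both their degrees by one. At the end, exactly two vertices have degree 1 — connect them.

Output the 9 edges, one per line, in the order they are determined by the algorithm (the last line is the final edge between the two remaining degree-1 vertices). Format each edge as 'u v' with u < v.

Initial degrees: {1:1, 2:4, 3:1, 4:2, 5:1, 6:1, 7:2, 8:2, 9:1, 10:3}
Step 1: smallest deg-1 vertex = 1, p_1 = 2. Add edge {1,2}. Now deg[1]=0, deg[2]=3.
Step 2: smallest deg-1 vertex = 3, p_2 = 10. Add edge {3,10}. Now deg[3]=0, deg[10]=2.
Step 3: smallest deg-1 vertex = 5, p_3 = 8. Add edge {5,8}. Now deg[5]=0, deg[8]=1.
Step 4: smallest deg-1 vertex = 6, p_4 = 2. Add edge {2,6}. Now deg[6]=0, deg[2]=2.
Step 5: smallest deg-1 vertex = 8, p_5 = 4. Add edge {4,8}. Now deg[8]=0, deg[4]=1.
Step 6: smallest deg-1 vertex = 4, p_6 = 2. Add edge {2,4}. Now deg[4]=0, deg[2]=1.
Step 7: smallest deg-1 vertex = 2, p_7 = 10. Add edge {2,10}. Now deg[2]=0, deg[10]=1.
Step 8: smallest deg-1 vertex = 9, p_8 = 7. Add edge {7,9}. Now deg[9]=0, deg[7]=1.
Final: two remaining deg-1 vertices are 7, 10. Add edge {7,10}.

Answer: 1 2
3 10
5 8
2 6
4 8
2 4
2 10
7 9
7 10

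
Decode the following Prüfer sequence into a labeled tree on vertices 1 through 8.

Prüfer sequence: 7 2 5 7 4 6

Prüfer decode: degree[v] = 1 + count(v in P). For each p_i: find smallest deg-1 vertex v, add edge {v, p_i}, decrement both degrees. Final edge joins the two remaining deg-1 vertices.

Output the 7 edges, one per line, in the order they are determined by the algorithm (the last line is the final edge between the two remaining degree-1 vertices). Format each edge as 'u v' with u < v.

Initial degrees: {1:1, 2:2, 3:1, 4:2, 5:2, 6:2, 7:3, 8:1}
Step 1: smallest deg-1 vertex = 1, p_1 = 7. Add edge {1,7}. Now deg[1]=0, deg[7]=2.
Step 2: smallest deg-1 vertex = 3, p_2 = 2. Add edge {2,3}. Now deg[3]=0, deg[2]=1.
Step 3: smallest deg-1 vertex = 2, p_3 = 5. Add edge {2,5}. Now deg[2]=0, deg[5]=1.
Step 4: smallest deg-1 vertex = 5, p_4 = 7. Add edge {5,7}. Now deg[5]=0, deg[7]=1.
Step 5: smallest deg-1 vertex = 7, p_5 = 4. Add edge {4,7}. Now deg[7]=0, deg[4]=1.
Step 6: smallest deg-1 vertex = 4, p_6 = 6. Add edge {4,6}. Now deg[4]=0, deg[6]=1.
Final: two remaining deg-1 vertices are 6, 8. Add edge {6,8}.

Answer: 1 7
2 3
2 5
5 7
4 7
4 6
6 8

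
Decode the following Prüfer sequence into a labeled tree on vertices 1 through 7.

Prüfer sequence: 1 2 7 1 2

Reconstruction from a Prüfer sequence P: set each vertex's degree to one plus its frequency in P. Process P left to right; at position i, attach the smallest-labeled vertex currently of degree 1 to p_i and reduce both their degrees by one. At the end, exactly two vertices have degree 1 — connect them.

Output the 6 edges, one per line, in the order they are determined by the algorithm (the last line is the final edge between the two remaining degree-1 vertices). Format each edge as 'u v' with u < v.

Initial degrees: {1:3, 2:3, 3:1, 4:1, 5:1, 6:1, 7:2}
Step 1: smallest deg-1 vertex = 3, p_1 = 1. Add edge {1,3}. Now deg[3]=0, deg[1]=2.
Step 2: smallest deg-1 vertex = 4, p_2 = 2. Add edge {2,4}. Now deg[4]=0, deg[2]=2.
Step 3: smallest deg-1 vertex = 5, p_3 = 7. Add edge {5,7}. Now deg[5]=0, deg[7]=1.
Step 4: smallest deg-1 vertex = 6, p_4 = 1. Add edge {1,6}. Now deg[6]=0, deg[1]=1.
Step 5: smallest deg-1 vertex = 1, p_5 = 2. Add edge {1,2}. Now deg[1]=0, deg[2]=1.
Final: two remaining deg-1 vertices are 2, 7. Add edge {2,7}.

Answer: 1 3
2 4
5 7
1 6
1 2
2 7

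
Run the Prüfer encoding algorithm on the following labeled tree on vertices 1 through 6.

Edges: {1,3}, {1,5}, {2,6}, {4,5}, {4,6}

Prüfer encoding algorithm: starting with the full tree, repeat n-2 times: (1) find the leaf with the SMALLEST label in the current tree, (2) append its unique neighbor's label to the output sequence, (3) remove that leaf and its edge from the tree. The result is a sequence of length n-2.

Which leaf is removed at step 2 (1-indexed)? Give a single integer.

Answer: 3

Derivation:
Step 1: current leaves = {2,3}. Remove leaf 2 (neighbor: 6).
Step 2: current leaves = {3,6}. Remove leaf 3 (neighbor: 1).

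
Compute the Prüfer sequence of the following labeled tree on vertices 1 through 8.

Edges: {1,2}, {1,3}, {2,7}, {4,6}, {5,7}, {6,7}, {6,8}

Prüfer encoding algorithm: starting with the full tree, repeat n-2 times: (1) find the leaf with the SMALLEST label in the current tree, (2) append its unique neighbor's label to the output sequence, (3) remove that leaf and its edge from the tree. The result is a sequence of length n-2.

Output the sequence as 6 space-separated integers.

Step 1: leaves = {3,4,5,8}. Remove smallest leaf 3, emit neighbor 1.
Step 2: leaves = {1,4,5,8}. Remove smallest leaf 1, emit neighbor 2.
Step 3: leaves = {2,4,5,8}. Remove smallest leaf 2, emit neighbor 7.
Step 4: leaves = {4,5,8}. Remove smallest leaf 4, emit neighbor 6.
Step 5: leaves = {5,8}. Remove smallest leaf 5, emit neighbor 7.
Step 6: leaves = {7,8}. Remove smallest leaf 7, emit neighbor 6.
Done: 2 vertices remain (6, 8). Sequence = [1 2 7 6 7 6]

Answer: 1 2 7 6 7 6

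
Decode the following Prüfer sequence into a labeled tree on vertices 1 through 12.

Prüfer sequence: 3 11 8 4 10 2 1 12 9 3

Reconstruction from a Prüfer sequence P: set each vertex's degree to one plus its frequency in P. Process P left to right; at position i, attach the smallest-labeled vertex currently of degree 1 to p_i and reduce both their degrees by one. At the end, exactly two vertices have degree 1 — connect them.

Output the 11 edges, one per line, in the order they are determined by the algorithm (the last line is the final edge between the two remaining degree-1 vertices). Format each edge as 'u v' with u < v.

Initial degrees: {1:2, 2:2, 3:3, 4:2, 5:1, 6:1, 7:1, 8:2, 9:2, 10:2, 11:2, 12:2}
Step 1: smallest deg-1 vertex = 5, p_1 = 3. Add edge {3,5}. Now deg[5]=0, deg[3]=2.
Step 2: smallest deg-1 vertex = 6, p_2 = 11. Add edge {6,11}. Now deg[6]=0, deg[11]=1.
Step 3: smallest deg-1 vertex = 7, p_3 = 8. Add edge {7,8}. Now deg[7]=0, deg[8]=1.
Step 4: smallest deg-1 vertex = 8, p_4 = 4. Add edge {4,8}. Now deg[8]=0, deg[4]=1.
Step 5: smallest deg-1 vertex = 4, p_5 = 10. Add edge {4,10}. Now deg[4]=0, deg[10]=1.
Step 6: smallest deg-1 vertex = 10, p_6 = 2. Add edge {2,10}. Now deg[10]=0, deg[2]=1.
Step 7: smallest deg-1 vertex = 2, p_7 = 1. Add edge {1,2}. Now deg[2]=0, deg[1]=1.
Step 8: smallest deg-1 vertex = 1, p_8 = 12. Add edge {1,12}. Now deg[1]=0, deg[12]=1.
Step 9: smallest deg-1 vertex = 11, p_9 = 9. Add edge {9,11}. Now deg[11]=0, deg[9]=1.
Step 10: smallest deg-1 vertex = 9, p_10 = 3. Add edge {3,9}. Now deg[9]=0, deg[3]=1.
Final: two remaining deg-1 vertices are 3, 12. Add edge {3,12}.

Answer: 3 5
6 11
7 8
4 8
4 10
2 10
1 2
1 12
9 11
3 9
3 12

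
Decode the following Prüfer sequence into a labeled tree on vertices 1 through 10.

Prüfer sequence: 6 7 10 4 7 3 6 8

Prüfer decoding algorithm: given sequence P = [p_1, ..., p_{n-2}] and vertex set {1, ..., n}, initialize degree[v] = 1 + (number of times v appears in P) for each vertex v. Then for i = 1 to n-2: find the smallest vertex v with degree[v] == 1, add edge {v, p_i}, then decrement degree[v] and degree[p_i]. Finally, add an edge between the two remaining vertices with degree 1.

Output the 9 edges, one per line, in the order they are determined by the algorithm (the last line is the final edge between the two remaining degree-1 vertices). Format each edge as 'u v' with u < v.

Answer: 1 6
2 7
5 10
4 9
4 7
3 7
3 6
6 8
8 10

Derivation:
Initial degrees: {1:1, 2:1, 3:2, 4:2, 5:1, 6:3, 7:3, 8:2, 9:1, 10:2}
Step 1: smallest deg-1 vertex = 1, p_1 = 6. Add edge {1,6}. Now deg[1]=0, deg[6]=2.
Step 2: smallest deg-1 vertex = 2, p_2 = 7. Add edge {2,7}. Now deg[2]=0, deg[7]=2.
Step 3: smallest deg-1 vertex = 5, p_3 = 10. Add edge {5,10}. Now deg[5]=0, deg[10]=1.
Step 4: smallest deg-1 vertex = 9, p_4 = 4. Add edge {4,9}. Now deg[9]=0, deg[4]=1.
Step 5: smallest deg-1 vertex = 4, p_5 = 7. Add edge {4,7}. Now deg[4]=0, deg[7]=1.
Step 6: smallest deg-1 vertex = 7, p_6 = 3. Add edge {3,7}. Now deg[7]=0, deg[3]=1.
Step 7: smallest deg-1 vertex = 3, p_7 = 6. Add edge {3,6}. Now deg[3]=0, deg[6]=1.
Step 8: smallest deg-1 vertex = 6, p_8 = 8. Add edge {6,8}. Now deg[6]=0, deg[8]=1.
Final: two remaining deg-1 vertices are 8, 10. Add edge {8,10}.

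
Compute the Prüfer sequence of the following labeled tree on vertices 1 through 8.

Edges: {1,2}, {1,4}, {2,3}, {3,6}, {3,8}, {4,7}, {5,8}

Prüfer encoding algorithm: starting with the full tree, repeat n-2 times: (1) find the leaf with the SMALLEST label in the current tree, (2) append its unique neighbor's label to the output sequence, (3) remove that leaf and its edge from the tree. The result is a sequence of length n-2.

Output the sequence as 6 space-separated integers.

Answer: 8 3 4 1 2 3

Derivation:
Step 1: leaves = {5,6,7}. Remove smallest leaf 5, emit neighbor 8.
Step 2: leaves = {6,7,8}. Remove smallest leaf 6, emit neighbor 3.
Step 3: leaves = {7,8}. Remove smallest leaf 7, emit neighbor 4.
Step 4: leaves = {4,8}. Remove smallest leaf 4, emit neighbor 1.
Step 5: leaves = {1,8}. Remove smallest leaf 1, emit neighbor 2.
Step 6: leaves = {2,8}. Remove smallest leaf 2, emit neighbor 3.
Done: 2 vertices remain (3, 8). Sequence = [8 3 4 1 2 3]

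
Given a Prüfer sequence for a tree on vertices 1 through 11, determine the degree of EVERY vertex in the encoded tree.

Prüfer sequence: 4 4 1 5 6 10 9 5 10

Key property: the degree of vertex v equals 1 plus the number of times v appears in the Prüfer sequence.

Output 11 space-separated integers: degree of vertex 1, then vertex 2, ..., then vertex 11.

p_1 = 4: count[4] becomes 1
p_2 = 4: count[4] becomes 2
p_3 = 1: count[1] becomes 1
p_4 = 5: count[5] becomes 1
p_5 = 6: count[6] becomes 1
p_6 = 10: count[10] becomes 1
p_7 = 9: count[9] becomes 1
p_8 = 5: count[5] becomes 2
p_9 = 10: count[10] becomes 2
Degrees (1 + count): deg[1]=1+1=2, deg[2]=1+0=1, deg[3]=1+0=1, deg[4]=1+2=3, deg[5]=1+2=3, deg[6]=1+1=2, deg[7]=1+0=1, deg[8]=1+0=1, deg[9]=1+1=2, deg[10]=1+2=3, deg[11]=1+0=1

Answer: 2 1 1 3 3 2 1 1 2 3 1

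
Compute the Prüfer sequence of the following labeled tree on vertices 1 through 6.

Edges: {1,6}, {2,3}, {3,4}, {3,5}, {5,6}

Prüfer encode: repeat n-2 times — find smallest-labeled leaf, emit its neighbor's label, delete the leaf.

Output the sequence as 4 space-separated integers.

Answer: 6 3 3 5

Derivation:
Step 1: leaves = {1,2,4}. Remove smallest leaf 1, emit neighbor 6.
Step 2: leaves = {2,4,6}. Remove smallest leaf 2, emit neighbor 3.
Step 3: leaves = {4,6}. Remove smallest leaf 4, emit neighbor 3.
Step 4: leaves = {3,6}. Remove smallest leaf 3, emit neighbor 5.
Done: 2 vertices remain (5, 6). Sequence = [6 3 3 5]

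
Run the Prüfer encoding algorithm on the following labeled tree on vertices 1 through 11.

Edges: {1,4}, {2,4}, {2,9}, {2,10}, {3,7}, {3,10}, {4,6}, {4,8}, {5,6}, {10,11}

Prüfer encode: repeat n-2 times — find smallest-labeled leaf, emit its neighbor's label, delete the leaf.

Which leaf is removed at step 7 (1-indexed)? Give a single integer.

Step 1: current leaves = {1,5,7,8,9,11}. Remove leaf 1 (neighbor: 4).
Step 2: current leaves = {5,7,8,9,11}. Remove leaf 5 (neighbor: 6).
Step 3: current leaves = {6,7,8,9,11}. Remove leaf 6 (neighbor: 4).
Step 4: current leaves = {7,8,9,11}. Remove leaf 7 (neighbor: 3).
Step 5: current leaves = {3,8,9,11}. Remove leaf 3 (neighbor: 10).
Step 6: current leaves = {8,9,11}. Remove leaf 8 (neighbor: 4).
Step 7: current leaves = {4,9,11}. Remove leaf 4 (neighbor: 2).

Answer: 4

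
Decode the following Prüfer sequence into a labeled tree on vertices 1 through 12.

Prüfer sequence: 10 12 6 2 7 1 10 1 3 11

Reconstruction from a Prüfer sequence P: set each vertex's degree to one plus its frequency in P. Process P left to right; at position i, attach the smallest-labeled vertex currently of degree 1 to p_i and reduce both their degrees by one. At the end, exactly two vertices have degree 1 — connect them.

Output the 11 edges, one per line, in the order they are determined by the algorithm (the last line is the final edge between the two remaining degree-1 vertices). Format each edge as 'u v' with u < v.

Answer: 4 10
5 12
6 8
2 6
2 7
1 7
9 10
1 10
1 3
3 11
11 12

Derivation:
Initial degrees: {1:3, 2:2, 3:2, 4:1, 5:1, 6:2, 7:2, 8:1, 9:1, 10:3, 11:2, 12:2}
Step 1: smallest deg-1 vertex = 4, p_1 = 10. Add edge {4,10}. Now deg[4]=0, deg[10]=2.
Step 2: smallest deg-1 vertex = 5, p_2 = 12. Add edge {5,12}. Now deg[5]=0, deg[12]=1.
Step 3: smallest deg-1 vertex = 8, p_3 = 6. Add edge {6,8}. Now deg[8]=0, deg[6]=1.
Step 4: smallest deg-1 vertex = 6, p_4 = 2. Add edge {2,6}. Now deg[6]=0, deg[2]=1.
Step 5: smallest deg-1 vertex = 2, p_5 = 7. Add edge {2,7}. Now deg[2]=0, deg[7]=1.
Step 6: smallest deg-1 vertex = 7, p_6 = 1. Add edge {1,7}. Now deg[7]=0, deg[1]=2.
Step 7: smallest deg-1 vertex = 9, p_7 = 10. Add edge {9,10}. Now deg[9]=0, deg[10]=1.
Step 8: smallest deg-1 vertex = 10, p_8 = 1. Add edge {1,10}. Now deg[10]=0, deg[1]=1.
Step 9: smallest deg-1 vertex = 1, p_9 = 3. Add edge {1,3}. Now deg[1]=0, deg[3]=1.
Step 10: smallest deg-1 vertex = 3, p_10 = 11. Add edge {3,11}. Now deg[3]=0, deg[11]=1.
Final: two remaining deg-1 vertices are 11, 12. Add edge {11,12}.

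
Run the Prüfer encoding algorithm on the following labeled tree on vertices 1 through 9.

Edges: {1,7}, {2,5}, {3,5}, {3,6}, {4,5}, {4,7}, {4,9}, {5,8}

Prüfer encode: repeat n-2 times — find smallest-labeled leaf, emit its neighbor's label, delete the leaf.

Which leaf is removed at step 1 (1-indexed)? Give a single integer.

Answer: 1

Derivation:
Step 1: current leaves = {1,2,6,8,9}. Remove leaf 1 (neighbor: 7).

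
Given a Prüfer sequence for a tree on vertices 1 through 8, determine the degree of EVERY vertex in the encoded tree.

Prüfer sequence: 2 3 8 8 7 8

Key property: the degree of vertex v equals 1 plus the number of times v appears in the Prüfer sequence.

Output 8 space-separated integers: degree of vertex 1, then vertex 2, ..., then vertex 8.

p_1 = 2: count[2] becomes 1
p_2 = 3: count[3] becomes 1
p_3 = 8: count[8] becomes 1
p_4 = 8: count[8] becomes 2
p_5 = 7: count[7] becomes 1
p_6 = 8: count[8] becomes 3
Degrees (1 + count): deg[1]=1+0=1, deg[2]=1+1=2, deg[3]=1+1=2, deg[4]=1+0=1, deg[5]=1+0=1, deg[6]=1+0=1, deg[7]=1+1=2, deg[8]=1+3=4

Answer: 1 2 2 1 1 1 2 4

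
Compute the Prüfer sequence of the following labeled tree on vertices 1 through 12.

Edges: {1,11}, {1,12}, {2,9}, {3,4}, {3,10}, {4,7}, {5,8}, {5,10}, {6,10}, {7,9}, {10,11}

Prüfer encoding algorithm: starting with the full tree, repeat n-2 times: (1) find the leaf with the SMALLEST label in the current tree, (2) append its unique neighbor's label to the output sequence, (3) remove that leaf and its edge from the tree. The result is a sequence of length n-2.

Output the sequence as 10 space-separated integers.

Step 1: leaves = {2,6,8,12}. Remove smallest leaf 2, emit neighbor 9.
Step 2: leaves = {6,8,9,12}. Remove smallest leaf 6, emit neighbor 10.
Step 3: leaves = {8,9,12}. Remove smallest leaf 8, emit neighbor 5.
Step 4: leaves = {5,9,12}. Remove smallest leaf 5, emit neighbor 10.
Step 5: leaves = {9,12}. Remove smallest leaf 9, emit neighbor 7.
Step 6: leaves = {7,12}. Remove smallest leaf 7, emit neighbor 4.
Step 7: leaves = {4,12}. Remove smallest leaf 4, emit neighbor 3.
Step 8: leaves = {3,12}. Remove smallest leaf 3, emit neighbor 10.
Step 9: leaves = {10,12}. Remove smallest leaf 10, emit neighbor 11.
Step 10: leaves = {11,12}. Remove smallest leaf 11, emit neighbor 1.
Done: 2 vertices remain (1, 12). Sequence = [9 10 5 10 7 4 3 10 11 1]

Answer: 9 10 5 10 7 4 3 10 11 1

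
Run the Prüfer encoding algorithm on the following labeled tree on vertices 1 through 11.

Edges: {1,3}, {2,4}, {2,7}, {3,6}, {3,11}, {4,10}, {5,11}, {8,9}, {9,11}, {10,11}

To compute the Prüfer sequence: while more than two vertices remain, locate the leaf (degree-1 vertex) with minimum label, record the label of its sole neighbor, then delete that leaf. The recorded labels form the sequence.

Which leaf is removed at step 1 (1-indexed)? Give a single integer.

Step 1: current leaves = {1,5,6,7,8}. Remove leaf 1 (neighbor: 3).

Answer: 1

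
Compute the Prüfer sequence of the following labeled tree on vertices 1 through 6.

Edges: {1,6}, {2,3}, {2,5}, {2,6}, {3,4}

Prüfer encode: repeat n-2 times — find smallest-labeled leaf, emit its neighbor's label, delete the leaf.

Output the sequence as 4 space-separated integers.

Step 1: leaves = {1,4,5}. Remove smallest leaf 1, emit neighbor 6.
Step 2: leaves = {4,5,6}. Remove smallest leaf 4, emit neighbor 3.
Step 3: leaves = {3,5,6}. Remove smallest leaf 3, emit neighbor 2.
Step 4: leaves = {5,6}. Remove smallest leaf 5, emit neighbor 2.
Done: 2 vertices remain (2, 6). Sequence = [6 3 2 2]

Answer: 6 3 2 2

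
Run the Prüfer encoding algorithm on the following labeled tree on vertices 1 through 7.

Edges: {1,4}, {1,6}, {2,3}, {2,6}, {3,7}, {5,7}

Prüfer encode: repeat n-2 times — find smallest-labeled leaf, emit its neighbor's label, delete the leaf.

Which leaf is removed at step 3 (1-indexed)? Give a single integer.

Answer: 5

Derivation:
Step 1: current leaves = {4,5}. Remove leaf 4 (neighbor: 1).
Step 2: current leaves = {1,5}. Remove leaf 1 (neighbor: 6).
Step 3: current leaves = {5,6}. Remove leaf 5 (neighbor: 7).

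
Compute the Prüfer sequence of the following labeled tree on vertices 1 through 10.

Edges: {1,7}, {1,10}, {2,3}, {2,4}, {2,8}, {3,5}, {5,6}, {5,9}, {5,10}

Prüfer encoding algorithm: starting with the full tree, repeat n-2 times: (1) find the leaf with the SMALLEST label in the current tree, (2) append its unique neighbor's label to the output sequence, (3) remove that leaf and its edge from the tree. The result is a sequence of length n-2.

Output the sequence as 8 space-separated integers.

Step 1: leaves = {4,6,7,8,9}. Remove smallest leaf 4, emit neighbor 2.
Step 2: leaves = {6,7,8,9}. Remove smallest leaf 6, emit neighbor 5.
Step 3: leaves = {7,8,9}. Remove smallest leaf 7, emit neighbor 1.
Step 4: leaves = {1,8,9}. Remove smallest leaf 1, emit neighbor 10.
Step 5: leaves = {8,9,10}. Remove smallest leaf 8, emit neighbor 2.
Step 6: leaves = {2,9,10}. Remove smallest leaf 2, emit neighbor 3.
Step 7: leaves = {3,9,10}. Remove smallest leaf 3, emit neighbor 5.
Step 8: leaves = {9,10}. Remove smallest leaf 9, emit neighbor 5.
Done: 2 vertices remain (5, 10). Sequence = [2 5 1 10 2 3 5 5]

Answer: 2 5 1 10 2 3 5 5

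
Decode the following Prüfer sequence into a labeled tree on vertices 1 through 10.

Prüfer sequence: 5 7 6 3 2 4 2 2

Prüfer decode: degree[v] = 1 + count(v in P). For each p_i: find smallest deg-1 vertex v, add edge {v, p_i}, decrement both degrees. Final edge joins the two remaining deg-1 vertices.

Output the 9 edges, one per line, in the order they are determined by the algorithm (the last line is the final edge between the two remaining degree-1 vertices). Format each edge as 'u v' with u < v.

Initial degrees: {1:1, 2:4, 3:2, 4:2, 5:2, 6:2, 7:2, 8:1, 9:1, 10:1}
Step 1: smallest deg-1 vertex = 1, p_1 = 5. Add edge {1,5}. Now deg[1]=0, deg[5]=1.
Step 2: smallest deg-1 vertex = 5, p_2 = 7. Add edge {5,7}. Now deg[5]=0, deg[7]=1.
Step 3: smallest deg-1 vertex = 7, p_3 = 6. Add edge {6,7}. Now deg[7]=0, deg[6]=1.
Step 4: smallest deg-1 vertex = 6, p_4 = 3. Add edge {3,6}. Now deg[6]=0, deg[3]=1.
Step 5: smallest deg-1 vertex = 3, p_5 = 2. Add edge {2,3}. Now deg[3]=0, deg[2]=3.
Step 6: smallest deg-1 vertex = 8, p_6 = 4. Add edge {4,8}. Now deg[8]=0, deg[4]=1.
Step 7: smallest deg-1 vertex = 4, p_7 = 2. Add edge {2,4}. Now deg[4]=0, deg[2]=2.
Step 8: smallest deg-1 vertex = 9, p_8 = 2. Add edge {2,9}. Now deg[9]=0, deg[2]=1.
Final: two remaining deg-1 vertices are 2, 10. Add edge {2,10}.

Answer: 1 5
5 7
6 7
3 6
2 3
4 8
2 4
2 9
2 10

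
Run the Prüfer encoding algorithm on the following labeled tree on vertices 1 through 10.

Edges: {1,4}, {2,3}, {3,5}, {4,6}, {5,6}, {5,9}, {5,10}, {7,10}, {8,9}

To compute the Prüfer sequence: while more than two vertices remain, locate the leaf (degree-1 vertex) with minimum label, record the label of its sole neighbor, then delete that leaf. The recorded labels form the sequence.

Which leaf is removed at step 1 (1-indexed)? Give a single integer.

Step 1: current leaves = {1,2,7,8}. Remove leaf 1 (neighbor: 4).

Answer: 1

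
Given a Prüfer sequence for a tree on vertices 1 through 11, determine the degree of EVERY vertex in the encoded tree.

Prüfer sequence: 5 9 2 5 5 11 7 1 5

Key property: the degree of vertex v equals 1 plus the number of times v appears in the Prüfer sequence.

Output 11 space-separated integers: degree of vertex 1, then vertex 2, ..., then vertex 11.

Answer: 2 2 1 1 5 1 2 1 2 1 2

Derivation:
p_1 = 5: count[5] becomes 1
p_2 = 9: count[9] becomes 1
p_3 = 2: count[2] becomes 1
p_4 = 5: count[5] becomes 2
p_5 = 5: count[5] becomes 3
p_6 = 11: count[11] becomes 1
p_7 = 7: count[7] becomes 1
p_8 = 1: count[1] becomes 1
p_9 = 5: count[5] becomes 4
Degrees (1 + count): deg[1]=1+1=2, deg[2]=1+1=2, deg[3]=1+0=1, deg[4]=1+0=1, deg[5]=1+4=5, deg[6]=1+0=1, deg[7]=1+1=2, deg[8]=1+0=1, deg[9]=1+1=2, deg[10]=1+0=1, deg[11]=1+1=2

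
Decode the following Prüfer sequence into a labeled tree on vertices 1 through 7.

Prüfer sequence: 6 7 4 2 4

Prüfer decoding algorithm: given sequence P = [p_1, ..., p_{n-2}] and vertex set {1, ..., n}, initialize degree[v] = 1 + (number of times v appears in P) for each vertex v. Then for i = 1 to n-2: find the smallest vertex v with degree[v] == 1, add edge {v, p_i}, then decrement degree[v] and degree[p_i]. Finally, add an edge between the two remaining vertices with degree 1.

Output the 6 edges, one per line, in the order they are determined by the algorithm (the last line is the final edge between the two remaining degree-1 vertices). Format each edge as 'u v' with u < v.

Answer: 1 6
3 7
4 5
2 6
2 4
4 7

Derivation:
Initial degrees: {1:1, 2:2, 3:1, 4:3, 5:1, 6:2, 7:2}
Step 1: smallest deg-1 vertex = 1, p_1 = 6. Add edge {1,6}. Now deg[1]=0, deg[6]=1.
Step 2: smallest deg-1 vertex = 3, p_2 = 7. Add edge {3,7}. Now deg[3]=0, deg[7]=1.
Step 3: smallest deg-1 vertex = 5, p_3 = 4. Add edge {4,5}. Now deg[5]=0, deg[4]=2.
Step 4: smallest deg-1 vertex = 6, p_4 = 2. Add edge {2,6}. Now deg[6]=0, deg[2]=1.
Step 5: smallest deg-1 vertex = 2, p_5 = 4. Add edge {2,4}. Now deg[2]=0, deg[4]=1.
Final: two remaining deg-1 vertices are 4, 7. Add edge {4,7}.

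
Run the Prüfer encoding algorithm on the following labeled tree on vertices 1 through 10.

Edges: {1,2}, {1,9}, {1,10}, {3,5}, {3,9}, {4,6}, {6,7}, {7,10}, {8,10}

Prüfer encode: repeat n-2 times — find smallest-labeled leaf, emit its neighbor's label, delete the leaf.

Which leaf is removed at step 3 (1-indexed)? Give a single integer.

Answer: 5

Derivation:
Step 1: current leaves = {2,4,5,8}. Remove leaf 2 (neighbor: 1).
Step 2: current leaves = {4,5,8}. Remove leaf 4 (neighbor: 6).
Step 3: current leaves = {5,6,8}. Remove leaf 5 (neighbor: 3).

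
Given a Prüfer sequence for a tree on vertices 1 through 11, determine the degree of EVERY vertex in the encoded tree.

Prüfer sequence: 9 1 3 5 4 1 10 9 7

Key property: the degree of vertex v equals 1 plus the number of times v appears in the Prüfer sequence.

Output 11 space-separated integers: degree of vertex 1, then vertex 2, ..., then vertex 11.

Answer: 3 1 2 2 2 1 2 1 3 2 1

Derivation:
p_1 = 9: count[9] becomes 1
p_2 = 1: count[1] becomes 1
p_3 = 3: count[3] becomes 1
p_4 = 5: count[5] becomes 1
p_5 = 4: count[4] becomes 1
p_6 = 1: count[1] becomes 2
p_7 = 10: count[10] becomes 1
p_8 = 9: count[9] becomes 2
p_9 = 7: count[7] becomes 1
Degrees (1 + count): deg[1]=1+2=3, deg[2]=1+0=1, deg[3]=1+1=2, deg[4]=1+1=2, deg[5]=1+1=2, deg[6]=1+0=1, deg[7]=1+1=2, deg[8]=1+0=1, deg[9]=1+2=3, deg[10]=1+1=2, deg[11]=1+0=1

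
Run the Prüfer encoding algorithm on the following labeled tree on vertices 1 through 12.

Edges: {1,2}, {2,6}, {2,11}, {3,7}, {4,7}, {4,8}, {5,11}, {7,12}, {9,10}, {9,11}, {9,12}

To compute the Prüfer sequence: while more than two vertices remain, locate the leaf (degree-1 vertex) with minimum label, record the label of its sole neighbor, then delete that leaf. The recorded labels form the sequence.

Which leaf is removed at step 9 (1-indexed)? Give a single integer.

Step 1: current leaves = {1,3,5,6,8,10}. Remove leaf 1 (neighbor: 2).
Step 2: current leaves = {3,5,6,8,10}. Remove leaf 3 (neighbor: 7).
Step 3: current leaves = {5,6,8,10}. Remove leaf 5 (neighbor: 11).
Step 4: current leaves = {6,8,10}. Remove leaf 6 (neighbor: 2).
Step 5: current leaves = {2,8,10}. Remove leaf 2 (neighbor: 11).
Step 6: current leaves = {8,10,11}. Remove leaf 8 (neighbor: 4).
Step 7: current leaves = {4,10,11}. Remove leaf 4 (neighbor: 7).
Step 8: current leaves = {7,10,11}. Remove leaf 7 (neighbor: 12).
Step 9: current leaves = {10,11,12}. Remove leaf 10 (neighbor: 9).

Answer: 10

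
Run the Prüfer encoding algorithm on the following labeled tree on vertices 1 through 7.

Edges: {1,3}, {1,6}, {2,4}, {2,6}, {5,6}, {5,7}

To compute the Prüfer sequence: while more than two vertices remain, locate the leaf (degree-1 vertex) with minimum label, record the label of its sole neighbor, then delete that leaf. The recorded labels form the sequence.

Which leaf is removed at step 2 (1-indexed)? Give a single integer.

Answer: 1

Derivation:
Step 1: current leaves = {3,4,7}. Remove leaf 3 (neighbor: 1).
Step 2: current leaves = {1,4,7}. Remove leaf 1 (neighbor: 6).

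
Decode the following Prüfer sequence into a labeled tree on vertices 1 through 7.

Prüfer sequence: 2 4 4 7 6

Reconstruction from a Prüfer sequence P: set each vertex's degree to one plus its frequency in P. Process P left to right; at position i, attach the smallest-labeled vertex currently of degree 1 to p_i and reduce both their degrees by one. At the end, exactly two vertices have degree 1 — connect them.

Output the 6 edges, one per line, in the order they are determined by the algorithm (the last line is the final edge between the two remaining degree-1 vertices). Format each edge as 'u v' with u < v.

Answer: 1 2
2 4
3 4
4 7
5 6
6 7

Derivation:
Initial degrees: {1:1, 2:2, 3:1, 4:3, 5:1, 6:2, 7:2}
Step 1: smallest deg-1 vertex = 1, p_1 = 2. Add edge {1,2}. Now deg[1]=0, deg[2]=1.
Step 2: smallest deg-1 vertex = 2, p_2 = 4. Add edge {2,4}. Now deg[2]=0, deg[4]=2.
Step 3: smallest deg-1 vertex = 3, p_3 = 4. Add edge {3,4}. Now deg[3]=0, deg[4]=1.
Step 4: smallest deg-1 vertex = 4, p_4 = 7. Add edge {4,7}. Now deg[4]=0, deg[7]=1.
Step 5: smallest deg-1 vertex = 5, p_5 = 6. Add edge {5,6}. Now deg[5]=0, deg[6]=1.
Final: two remaining deg-1 vertices are 6, 7. Add edge {6,7}.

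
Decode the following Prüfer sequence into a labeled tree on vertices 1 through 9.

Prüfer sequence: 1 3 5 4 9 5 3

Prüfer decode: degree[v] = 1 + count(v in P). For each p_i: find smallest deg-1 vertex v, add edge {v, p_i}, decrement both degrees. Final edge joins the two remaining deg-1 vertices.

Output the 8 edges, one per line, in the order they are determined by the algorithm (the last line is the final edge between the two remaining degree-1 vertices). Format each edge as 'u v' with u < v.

Initial degrees: {1:2, 2:1, 3:3, 4:2, 5:3, 6:1, 7:1, 8:1, 9:2}
Step 1: smallest deg-1 vertex = 2, p_1 = 1. Add edge {1,2}. Now deg[2]=0, deg[1]=1.
Step 2: smallest deg-1 vertex = 1, p_2 = 3. Add edge {1,3}. Now deg[1]=0, deg[3]=2.
Step 3: smallest deg-1 vertex = 6, p_3 = 5. Add edge {5,6}. Now deg[6]=0, deg[5]=2.
Step 4: smallest deg-1 vertex = 7, p_4 = 4. Add edge {4,7}. Now deg[7]=0, deg[4]=1.
Step 5: smallest deg-1 vertex = 4, p_5 = 9. Add edge {4,9}. Now deg[4]=0, deg[9]=1.
Step 6: smallest deg-1 vertex = 8, p_6 = 5. Add edge {5,8}. Now deg[8]=0, deg[5]=1.
Step 7: smallest deg-1 vertex = 5, p_7 = 3. Add edge {3,5}. Now deg[5]=0, deg[3]=1.
Final: two remaining deg-1 vertices are 3, 9. Add edge {3,9}.

Answer: 1 2
1 3
5 6
4 7
4 9
5 8
3 5
3 9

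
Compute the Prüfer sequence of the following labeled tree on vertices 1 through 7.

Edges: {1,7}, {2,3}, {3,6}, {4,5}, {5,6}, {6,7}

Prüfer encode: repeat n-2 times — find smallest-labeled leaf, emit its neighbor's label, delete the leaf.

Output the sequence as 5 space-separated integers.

Step 1: leaves = {1,2,4}. Remove smallest leaf 1, emit neighbor 7.
Step 2: leaves = {2,4,7}. Remove smallest leaf 2, emit neighbor 3.
Step 3: leaves = {3,4,7}. Remove smallest leaf 3, emit neighbor 6.
Step 4: leaves = {4,7}. Remove smallest leaf 4, emit neighbor 5.
Step 5: leaves = {5,7}. Remove smallest leaf 5, emit neighbor 6.
Done: 2 vertices remain (6, 7). Sequence = [7 3 6 5 6]

Answer: 7 3 6 5 6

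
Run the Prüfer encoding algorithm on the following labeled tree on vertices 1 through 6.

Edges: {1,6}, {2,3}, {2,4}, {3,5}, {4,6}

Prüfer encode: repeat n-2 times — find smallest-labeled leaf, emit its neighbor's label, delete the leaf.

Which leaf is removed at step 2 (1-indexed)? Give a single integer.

Step 1: current leaves = {1,5}. Remove leaf 1 (neighbor: 6).
Step 2: current leaves = {5,6}. Remove leaf 5 (neighbor: 3).

Answer: 5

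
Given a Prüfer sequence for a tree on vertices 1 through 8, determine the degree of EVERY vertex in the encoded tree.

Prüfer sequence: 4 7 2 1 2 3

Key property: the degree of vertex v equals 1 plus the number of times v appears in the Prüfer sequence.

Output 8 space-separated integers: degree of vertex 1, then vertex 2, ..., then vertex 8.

Answer: 2 3 2 2 1 1 2 1

Derivation:
p_1 = 4: count[4] becomes 1
p_2 = 7: count[7] becomes 1
p_3 = 2: count[2] becomes 1
p_4 = 1: count[1] becomes 1
p_5 = 2: count[2] becomes 2
p_6 = 3: count[3] becomes 1
Degrees (1 + count): deg[1]=1+1=2, deg[2]=1+2=3, deg[3]=1+1=2, deg[4]=1+1=2, deg[5]=1+0=1, deg[6]=1+0=1, deg[7]=1+1=2, deg[8]=1+0=1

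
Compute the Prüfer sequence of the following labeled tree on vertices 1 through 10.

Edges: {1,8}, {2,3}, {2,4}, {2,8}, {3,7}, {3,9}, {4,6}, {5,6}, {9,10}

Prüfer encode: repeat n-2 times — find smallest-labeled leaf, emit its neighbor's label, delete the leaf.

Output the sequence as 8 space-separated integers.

Step 1: leaves = {1,5,7,10}. Remove smallest leaf 1, emit neighbor 8.
Step 2: leaves = {5,7,8,10}. Remove smallest leaf 5, emit neighbor 6.
Step 3: leaves = {6,7,8,10}. Remove smallest leaf 6, emit neighbor 4.
Step 4: leaves = {4,7,8,10}. Remove smallest leaf 4, emit neighbor 2.
Step 5: leaves = {7,8,10}. Remove smallest leaf 7, emit neighbor 3.
Step 6: leaves = {8,10}. Remove smallest leaf 8, emit neighbor 2.
Step 7: leaves = {2,10}. Remove smallest leaf 2, emit neighbor 3.
Step 8: leaves = {3,10}. Remove smallest leaf 3, emit neighbor 9.
Done: 2 vertices remain (9, 10). Sequence = [8 6 4 2 3 2 3 9]

Answer: 8 6 4 2 3 2 3 9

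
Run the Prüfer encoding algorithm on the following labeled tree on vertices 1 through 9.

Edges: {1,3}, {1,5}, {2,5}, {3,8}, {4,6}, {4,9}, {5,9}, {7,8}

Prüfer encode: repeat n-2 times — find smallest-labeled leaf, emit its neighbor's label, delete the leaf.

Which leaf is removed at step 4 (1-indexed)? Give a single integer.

Answer: 7

Derivation:
Step 1: current leaves = {2,6,7}. Remove leaf 2 (neighbor: 5).
Step 2: current leaves = {6,7}. Remove leaf 6 (neighbor: 4).
Step 3: current leaves = {4,7}. Remove leaf 4 (neighbor: 9).
Step 4: current leaves = {7,9}. Remove leaf 7 (neighbor: 8).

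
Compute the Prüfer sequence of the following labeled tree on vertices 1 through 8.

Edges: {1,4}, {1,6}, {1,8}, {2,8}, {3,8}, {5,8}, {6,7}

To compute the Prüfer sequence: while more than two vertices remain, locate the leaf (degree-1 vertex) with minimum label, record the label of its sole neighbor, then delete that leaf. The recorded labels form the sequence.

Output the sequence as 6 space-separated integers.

Step 1: leaves = {2,3,4,5,7}. Remove smallest leaf 2, emit neighbor 8.
Step 2: leaves = {3,4,5,7}. Remove smallest leaf 3, emit neighbor 8.
Step 3: leaves = {4,5,7}. Remove smallest leaf 4, emit neighbor 1.
Step 4: leaves = {5,7}. Remove smallest leaf 5, emit neighbor 8.
Step 5: leaves = {7,8}. Remove smallest leaf 7, emit neighbor 6.
Step 6: leaves = {6,8}. Remove smallest leaf 6, emit neighbor 1.
Done: 2 vertices remain (1, 8). Sequence = [8 8 1 8 6 1]

Answer: 8 8 1 8 6 1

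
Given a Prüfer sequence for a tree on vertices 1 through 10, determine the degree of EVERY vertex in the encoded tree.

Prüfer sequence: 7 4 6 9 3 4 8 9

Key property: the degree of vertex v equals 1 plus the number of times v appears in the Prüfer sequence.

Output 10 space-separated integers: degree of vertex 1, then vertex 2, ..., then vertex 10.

Answer: 1 1 2 3 1 2 2 2 3 1

Derivation:
p_1 = 7: count[7] becomes 1
p_2 = 4: count[4] becomes 1
p_3 = 6: count[6] becomes 1
p_4 = 9: count[9] becomes 1
p_5 = 3: count[3] becomes 1
p_6 = 4: count[4] becomes 2
p_7 = 8: count[8] becomes 1
p_8 = 9: count[9] becomes 2
Degrees (1 + count): deg[1]=1+0=1, deg[2]=1+0=1, deg[3]=1+1=2, deg[4]=1+2=3, deg[5]=1+0=1, deg[6]=1+1=2, deg[7]=1+1=2, deg[8]=1+1=2, deg[9]=1+2=3, deg[10]=1+0=1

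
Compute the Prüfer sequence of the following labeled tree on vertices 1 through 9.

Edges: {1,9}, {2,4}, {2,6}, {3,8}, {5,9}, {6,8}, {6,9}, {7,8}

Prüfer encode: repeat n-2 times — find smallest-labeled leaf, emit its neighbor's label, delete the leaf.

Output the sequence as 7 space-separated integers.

Step 1: leaves = {1,3,4,5,7}. Remove smallest leaf 1, emit neighbor 9.
Step 2: leaves = {3,4,5,7}. Remove smallest leaf 3, emit neighbor 8.
Step 3: leaves = {4,5,7}. Remove smallest leaf 4, emit neighbor 2.
Step 4: leaves = {2,5,7}. Remove smallest leaf 2, emit neighbor 6.
Step 5: leaves = {5,7}. Remove smallest leaf 5, emit neighbor 9.
Step 6: leaves = {7,9}. Remove smallest leaf 7, emit neighbor 8.
Step 7: leaves = {8,9}. Remove smallest leaf 8, emit neighbor 6.
Done: 2 vertices remain (6, 9). Sequence = [9 8 2 6 9 8 6]

Answer: 9 8 2 6 9 8 6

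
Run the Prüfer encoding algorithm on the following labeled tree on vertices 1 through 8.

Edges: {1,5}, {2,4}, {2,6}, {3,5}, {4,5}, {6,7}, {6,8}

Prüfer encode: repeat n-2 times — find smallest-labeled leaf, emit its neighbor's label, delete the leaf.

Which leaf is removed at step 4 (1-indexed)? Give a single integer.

Step 1: current leaves = {1,3,7,8}. Remove leaf 1 (neighbor: 5).
Step 2: current leaves = {3,7,8}. Remove leaf 3 (neighbor: 5).
Step 3: current leaves = {5,7,8}. Remove leaf 5 (neighbor: 4).
Step 4: current leaves = {4,7,8}. Remove leaf 4 (neighbor: 2).

Answer: 4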